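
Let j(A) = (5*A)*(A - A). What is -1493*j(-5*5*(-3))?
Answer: 0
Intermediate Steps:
j(A) = 0 (j(A) = (5*A)*0 = 0)
-1493*j(-5*5*(-3)) = -1493*0 = 0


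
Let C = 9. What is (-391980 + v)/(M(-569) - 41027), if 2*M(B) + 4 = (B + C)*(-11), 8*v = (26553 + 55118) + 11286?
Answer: 3042883/303592 ≈ 10.023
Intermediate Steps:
v = 92957/8 (v = ((26553 + 55118) + 11286)/8 = (81671 + 11286)/8 = (1/8)*92957 = 92957/8 ≈ 11620.)
M(B) = -103/2 - 11*B/2 (M(B) = -2 + ((B + 9)*(-11))/2 = -2 + ((9 + B)*(-11))/2 = -2 + (-99 - 11*B)/2 = -2 + (-99/2 - 11*B/2) = -103/2 - 11*B/2)
(-391980 + v)/(M(-569) - 41027) = (-391980 + 92957/8)/((-103/2 - 11/2*(-569)) - 41027) = -3042883/(8*((-103/2 + 6259/2) - 41027)) = -3042883/(8*(3078 - 41027)) = -3042883/8/(-37949) = -3042883/8*(-1/37949) = 3042883/303592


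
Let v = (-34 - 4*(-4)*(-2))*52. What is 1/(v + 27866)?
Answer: 1/24434 ≈ 4.0927e-5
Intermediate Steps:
v = -3432 (v = (-34 + 16*(-2))*52 = (-34 - 32)*52 = -66*52 = -3432)
1/(v + 27866) = 1/(-3432 + 27866) = 1/24434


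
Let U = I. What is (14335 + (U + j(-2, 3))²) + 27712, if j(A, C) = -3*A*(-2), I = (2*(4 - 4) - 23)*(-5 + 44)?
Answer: 868328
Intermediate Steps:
I = -897 (I = (2*0 - 23)*39 = (0 - 23)*39 = -23*39 = -897)
j(A, C) = 6*A
U = -897
(14335 + (U + j(-2, 3))²) + 27712 = (14335 + (-897 + 6*(-2))²) + 27712 = (14335 + (-897 - 12)²) + 27712 = (14335 + (-909)²) + 27712 = (14335 + 826281) + 27712 = 840616 + 27712 = 868328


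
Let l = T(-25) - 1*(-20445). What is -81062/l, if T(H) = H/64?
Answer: -5187968/1308455 ≈ -3.9650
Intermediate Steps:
T(H) = H/64 (T(H) = H*(1/64) = H/64)
l = 1308455/64 (l = (1/64)*(-25) - 1*(-20445) = -25/64 + 20445 = 1308455/64 ≈ 20445.)
-81062/l = -81062/1308455/64 = -81062*64/1308455 = -5187968/1308455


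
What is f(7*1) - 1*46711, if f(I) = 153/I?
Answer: -326824/7 ≈ -46689.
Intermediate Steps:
f(7*1) - 1*46711 = 153/((7*1)) - 1*46711 = 153/7 - 46711 = -326824/7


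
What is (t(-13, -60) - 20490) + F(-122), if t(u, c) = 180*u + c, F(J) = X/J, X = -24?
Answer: -1396278/61 ≈ -22890.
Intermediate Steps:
F(J) = -24/J
t(u, c) = c + 180*u
(t(-13, -60) - 20490) + F(-122) = ((-60 + 180*(-13)) - 20490) - 24/(-122) = ((-60 - 2340) - 20490) - 24*(-1/122) = (-2400 - 20490) + 12/61 = -22890 + 12/61 = -1396278/61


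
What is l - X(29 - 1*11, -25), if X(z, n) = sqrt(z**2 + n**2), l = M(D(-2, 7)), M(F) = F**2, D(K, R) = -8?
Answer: 64 - sqrt(949) ≈ 33.194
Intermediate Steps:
l = 64 (l = (-8)**2 = 64)
X(z, n) = sqrt(n**2 + z**2)
l - X(29 - 1*11, -25) = 64 - sqrt((-25)**2 + (29 - 1*11)**2) = 64 - sqrt(625 + (29 - 11)**2) = 64 - sqrt(625 + 18**2) = 64 - sqrt(625 + 324) = 64 - sqrt(949)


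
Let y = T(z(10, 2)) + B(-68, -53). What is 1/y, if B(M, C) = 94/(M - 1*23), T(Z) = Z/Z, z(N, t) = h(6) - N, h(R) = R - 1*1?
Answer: -91/3 ≈ -30.333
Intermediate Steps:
h(R) = -1 + R (h(R) = R - 1 = -1 + R)
z(N, t) = 5 - N (z(N, t) = (-1 + 6) - N = 5 - N)
T(Z) = 1
B(M, C) = 94/(-23 + M) (B(M, C) = 94/(M - 23) = 94/(-23 + M))
y = -3/91 (y = 1 + 94/(-23 - 68) = 1 + 94/(-91) = 1 + 94*(-1/91) = 1 - 94/91 = -3/91 ≈ -0.032967)
1/y = 1/(-3/91) = -91/3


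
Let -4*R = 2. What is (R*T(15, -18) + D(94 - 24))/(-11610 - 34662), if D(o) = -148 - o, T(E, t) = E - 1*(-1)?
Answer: 113/23136 ≈ 0.0048842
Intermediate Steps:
R = -½ (R = -¼*2 = -½ ≈ -0.50000)
T(E, t) = 1 + E (T(E, t) = E + 1 = 1 + E)
(R*T(15, -18) + D(94 - 24))/(-11610 - 34662) = (-(1 + 15)/2 + (-148 - (94 - 24)))/(-11610 - 34662) = (-½*16 + (-148 - 1*70))/(-46272) = (-8 + (-148 - 70))*(-1/46272) = (-8 - 218)*(-1/46272) = -226*(-1/46272) = 113/23136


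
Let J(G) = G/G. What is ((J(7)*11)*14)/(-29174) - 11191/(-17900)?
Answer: 161864817/261107300 ≈ 0.61992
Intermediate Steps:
J(G) = 1
((J(7)*11)*14)/(-29174) - 11191/(-17900) = ((1*11)*14)/(-29174) - 11191/(-17900) = (11*14)*(-1/29174) - 11191*(-1/17900) = 154*(-1/29174) + 11191/17900 = -77/14587 + 11191/17900 = 161864817/261107300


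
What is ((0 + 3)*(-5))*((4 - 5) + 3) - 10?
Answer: -40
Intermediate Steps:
((0 + 3)*(-5))*((4 - 5) + 3) - 10 = (3*(-5))*(-1 + 3) - 10 = -15*2 - 10 = -30 - 10 = -40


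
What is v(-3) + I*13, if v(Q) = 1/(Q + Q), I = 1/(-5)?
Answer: -83/30 ≈ -2.7667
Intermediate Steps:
I = -⅕ ≈ -0.20000
v(Q) = 1/(2*Q)
v(-3) + I*13 = (½)/(-3) - ⅕*13 = (½)*(-⅓) - 13/5 = -⅙ - 13/5 = -83/30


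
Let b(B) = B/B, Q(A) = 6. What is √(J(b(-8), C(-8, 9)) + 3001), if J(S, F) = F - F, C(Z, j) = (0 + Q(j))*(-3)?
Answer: √3001 ≈ 54.781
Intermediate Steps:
b(B) = 1
C(Z, j) = -18 (C(Z, j) = (0 + 6)*(-3) = 6*(-3) = -18)
J(S, F) = 0
√(J(b(-8), C(-8, 9)) + 3001) = √(0 + 3001) = √3001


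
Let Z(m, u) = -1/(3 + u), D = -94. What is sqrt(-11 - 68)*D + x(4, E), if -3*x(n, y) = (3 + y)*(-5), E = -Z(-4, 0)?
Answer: 50/9 - 94*I*sqrt(79) ≈ 5.5556 - 835.49*I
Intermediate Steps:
E = 1/3 (E = -(-1)/(3 + 0) = -(-1)/3 = -1*(-1/3) = 1/3 ≈ 0.33333)
x(n, y) = 5 + 5*y/3 (x(n, y) = -(3 + y)*(-5)/3 = -(-15 - 5*y)/3 = 5 + 5*y/3)
sqrt(-11 - 68)*D + x(4, E) = sqrt(-11 - 68)*(-94) + (5 + (5/3)*(1/3)) = sqrt(-79)*(-94) + (5 + 5/9) = (I*sqrt(79))*(-94) + 50/9 = -94*I*sqrt(79) + 50/9 = 50/9 - 94*I*sqrt(79)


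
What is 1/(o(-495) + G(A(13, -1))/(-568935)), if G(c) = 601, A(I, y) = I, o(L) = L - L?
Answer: -568935/601 ≈ -946.65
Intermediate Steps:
o(L) = 0
1/(o(-495) + G(A(13, -1))/(-568935)) = 1/(0 + 601/(-568935)) = 1/(0 + 601*(-1/568935)) = 1/(0 - 601/568935) = 1/(-601/568935) = -568935/601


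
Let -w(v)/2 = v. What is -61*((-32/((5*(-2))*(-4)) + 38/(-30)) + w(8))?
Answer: 16531/15 ≈ 1102.1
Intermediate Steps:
w(v) = -2*v
-61*((-32/((5*(-2))*(-4)) + 38/(-30)) + w(8)) = -61*((-32/((5*(-2))*(-4)) + 38/(-30)) - 2*8) = -61*((-32/((-10*(-4))) + 38*(-1/30)) - 16) = -61*((-32/40 - 19/15) - 16) = -61*((-32*1/40 - 19/15) - 16) = -61*((-⅘ - 19/15) - 16) = -61*(-31/15 - 16) = -61*(-271/15) = 16531/15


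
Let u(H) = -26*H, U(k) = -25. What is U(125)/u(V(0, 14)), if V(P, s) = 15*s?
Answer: 5/1092 ≈ 0.0045788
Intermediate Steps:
U(125)/u(V(0, 14)) = -25/((-390*14)) = -25/((-26*210)) = -25/(-5460) = -25*(-1/5460) = 5/1092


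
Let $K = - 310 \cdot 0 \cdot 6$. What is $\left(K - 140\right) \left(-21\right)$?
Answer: $2940$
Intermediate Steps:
$K = 0$ ($K = \left(-310\right) 0 = 0$)
$\left(K - 140\right) \left(-21\right) = \left(0 - 140\right) \left(-21\right) = \left(-140\right) \left(-21\right) = 2940$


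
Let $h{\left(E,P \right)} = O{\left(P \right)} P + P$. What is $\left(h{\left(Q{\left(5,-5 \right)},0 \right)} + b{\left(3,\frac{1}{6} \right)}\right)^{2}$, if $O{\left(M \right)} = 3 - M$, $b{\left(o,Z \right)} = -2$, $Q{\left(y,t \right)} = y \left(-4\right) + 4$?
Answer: $4$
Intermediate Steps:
$Q{\left(y,t \right)} = 4 - 4 y$ ($Q{\left(y,t \right)} = - 4 y + 4 = 4 - 4 y$)
$h{\left(E,P \right)} = P + P \left(3 - P\right)$ ($h{\left(E,P \right)} = \left(3 - P\right) P + P = P \left(3 - P\right) + P = P + P \left(3 - P\right)$)
$\left(h{\left(Q{\left(5,-5 \right)},0 \right)} + b{\left(3,\frac{1}{6} \right)}\right)^{2} = \left(0 \left(4 - 0\right) - 2\right)^{2} = \left(0 \left(4 + 0\right) - 2\right)^{2} = \left(0 \cdot 4 - 2\right)^{2} = \left(0 - 2\right)^{2} = \left(-2\right)^{2} = 4$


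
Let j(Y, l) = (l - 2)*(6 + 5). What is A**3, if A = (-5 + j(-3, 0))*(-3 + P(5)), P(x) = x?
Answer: -157464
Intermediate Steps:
j(Y, l) = -22 + 11*l (j(Y, l) = (-2 + l)*11 = -22 + 11*l)
A = -54 (A = (-5 + (-22 + 11*0))*(-3 + 5) = (-5 + (-22 + 0))*2 = (-5 - 22)*2 = -27*2 = -54)
A**3 = (-54)**3 = -157464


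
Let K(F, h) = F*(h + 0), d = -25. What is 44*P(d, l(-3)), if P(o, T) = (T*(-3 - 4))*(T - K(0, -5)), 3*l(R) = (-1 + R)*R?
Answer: -4928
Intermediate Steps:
K(F, h) = F*h
l(R) = R*(-1 + R)/3 (l(R) = ((-1 + R)*R)/3 = (R*(-1 + R))/3 = R*(-1 + R)/3)
P(o, T) = -7*T**2 (P(o, T) = (T*(-3 - 4))*(T - 0*(-5)) = (T*(-7))*(T - 1*0) = (-7*T)*(T + 0) = (-7*T)*T = -7*T**2)
44*P(d, l(-3)) = 44*(-7*(-1 - 3)**2) = 44*(-7*((1/3)*(-3)*(-4))**2) = 44*(-7*4**2) = 44*(-7*16) = 44*(-112) = -4928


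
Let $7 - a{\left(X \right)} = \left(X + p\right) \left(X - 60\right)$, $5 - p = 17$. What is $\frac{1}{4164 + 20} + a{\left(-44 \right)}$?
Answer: $- \frac{24338327}{4184} \approx -5817.0$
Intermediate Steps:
$p = -12$ ($p = 5 - 17 = -12$)
$a{\left(X \right)} = 7 - \left(-60 + X\right) \left(-12 + X\right)$ ($a{\left(X \right)} = 7 - \left(X - 12\right) \left(X - 60\right) = 7 - \left(-12 + X\right) \left(-60 + X\right) = 7 - \left(-60 + X\right) \left(-12 + X\right)$)
$\frac{1}{4164 + 20} + a{\left(-44 \right)} = \frac{1}{4164 + 20} - 5817 = \frac{1}{4184} - 5817 = - \frac{24338327}{4184}$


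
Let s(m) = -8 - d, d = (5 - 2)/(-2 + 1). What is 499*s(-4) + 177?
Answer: -2318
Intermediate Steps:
d = -3 (d = 3/(-1) = 3*(-1) = -3)
s(m) = -5 (s(m) = -8 - 1*(-3) = -8 + 3 = -5)
499*s(-4) + 177 = 499*(-5) + 177 = -2495 + 177 = -2318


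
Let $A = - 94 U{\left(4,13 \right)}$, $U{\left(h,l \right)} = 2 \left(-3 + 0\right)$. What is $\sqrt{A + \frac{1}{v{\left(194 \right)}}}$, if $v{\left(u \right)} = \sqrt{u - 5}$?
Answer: $\frac{\sqrt{248724 + 7 \sqrt{21}}}{21} \approx 23.75$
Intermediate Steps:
$v{\left(u \right)} = \sqrt{-5 + u}$
$U{\left(h,l \right)} = -6$ ($U{\left(h,l \right)} = 2 \left(-3\right) = -6$)
$A = 564$ ($A = \left(-94\right) \left(-6\right) = 564$)
$\sqrt{A + \frac{1}{v{\left(194 \right)}}} = \sqrt{564 + \frac{1}{\sqrt{-5 + 194}}} = \sqrt{564 + \frac{1}{\sqrt{189}}} = \sqrt{564 + \frac{1}{3 \sqrt{21}}} = \sqrt{564 + \frac{\sqrt{21}}{63}}$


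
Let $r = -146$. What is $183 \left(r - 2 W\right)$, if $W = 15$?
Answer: $-32208$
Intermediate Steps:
$183 \left(r - 2 W\right) = 183 \left(-146 - 30\right) = 183 \left(-176\right) = -32208$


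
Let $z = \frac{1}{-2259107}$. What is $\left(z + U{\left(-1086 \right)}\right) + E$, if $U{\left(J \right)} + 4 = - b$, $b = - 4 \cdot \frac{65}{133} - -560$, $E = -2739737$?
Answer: $- \frac{823353624402844}{300461231} \approx -2.7403 \cdot 10^{6}$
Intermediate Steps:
$z = - \frac{1}{2259107} \approx -4.4265 \cdot 10^{-7}$
$b = \frac{74220}{133}$ ($b = - 4 \cdot 65 \cdot \frac{1}{133} + 560 = \left(-4\right) \frac{65}{133} + 560 = - \frac{260}{133} + 560 = \frac{74220}{133} \approx 558.04$)
$U{\left(J \right)} = - \frac{74752}{133}$ ($U{\left(J \right)} = -4 - \frac{74220}{133} = - \frac{74752}{133}$)
$\left(z + U{\left(-1086 \right)}\right) + E = \left(- \frac{1}{2259107} - \frac{74752}{133}\right) - 2739737 = - \frac{168872766597}{300461231} - 2739737 = - \frac{823353624402844}{300461231}$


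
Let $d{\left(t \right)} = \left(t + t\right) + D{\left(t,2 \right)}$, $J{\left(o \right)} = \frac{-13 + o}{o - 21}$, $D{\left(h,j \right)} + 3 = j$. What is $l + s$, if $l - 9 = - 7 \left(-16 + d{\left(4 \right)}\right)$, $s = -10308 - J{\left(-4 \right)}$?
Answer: $- \frac{255917}{25} \approx -10237.0$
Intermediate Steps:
$D{\left(h,j \right)} = -3 + j$
$J{\left(o \right)} = \frac{-13 + o}{-21 + o}$
$d{\left(t \right)} = -1 + 2 t$ ($d{\left(t \right)} = \left(t + t\right) + \left(-3 + 2\right) = 2 t - 1 = -1 + 2 t$)
$s = - \frac{257717}{25}$ ($s = -10308 - \frac{-13 - 4}{-21 - 4} = -10308 - \frac{1}{-25} \left(-17\right) = -10308 - \left(- \frac{1}{25}\right) \left(-17\right) = -10308 - \frac{17}{25} = - \frac{257717}{25} \approx -10309.0$)
$l = 72$ ($l = 9 - 7 \left(-16 + \left(-1 + 2 \cdot 4\right)\right) = 9 - 7 \left(-16 + \left(-1 + 8\right)\right) = 9 - 7 \left(-16 + 7\right) = 9 - -63 = 9 + 63 = 72$)
$l + s = 72 - \frac{257717}{25} = - \frac{255917}{25}$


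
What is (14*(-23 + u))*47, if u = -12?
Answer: -23030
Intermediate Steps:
(14*(-23 + u))*47 = (14*(-23 - 12))*47 = (14*(-35))*47 = -490*47 = -23030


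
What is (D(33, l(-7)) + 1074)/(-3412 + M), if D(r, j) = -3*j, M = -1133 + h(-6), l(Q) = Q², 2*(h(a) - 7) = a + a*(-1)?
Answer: -927/4538 ≈ -0.20427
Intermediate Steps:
h(a) = 7 (h(a) = 7 + (a + a*(-1))/2 = 7 + (a - a)/2 = 7 + (½)*0 = 7 + 0 = 7)
M = -1126 (M = -1133 + 7 = -1126)
(D(33, l(-7)) + 1074)/(-3412 + M) = (-3*(-7)² + 1074)/(-3412 - 1126) = (-3*49 + 1074)/(-4538) = (-147 + 1074)*(-1/4538) = 927*(-1/4538) = -927/4538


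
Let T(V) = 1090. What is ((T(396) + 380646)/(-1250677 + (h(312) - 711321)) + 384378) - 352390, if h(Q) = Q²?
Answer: 29823085208/932327 ≈ 31988.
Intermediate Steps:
((T(396) + 380646)/(-1250677 + (h(312) - 711321)) + 384378) - 352390 = ((1090 + 380646)/(-1250677 + (312² - 711321)) + 384378) - 352390 = (381736/(-1250677 + (97344 - 711321)) + 384378) - 352390 = (381736/(-1250677 - 613977) + 384378) - 352390 = (381736/(-1864654) + 384378) - 352390 = (381736*(-1/1864654) + 384378) - 352390 = (-190868/932327 + 384378) - 352390 = 358365796738/932327 - 352390 = 29823085208/932327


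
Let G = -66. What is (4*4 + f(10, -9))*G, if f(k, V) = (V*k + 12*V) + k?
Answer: 11352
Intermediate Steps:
f(k, V) = k + 12*V + V*k (f(k, V) = (12*V + V*k) + k = k + 12*V + V*k)
(4*4 + f(10, -9))*G = (4*4 + (10 + 12*(-9) - 9*10))*(-66) = (16 + (10 - 108 - 90))*(-66) = (16 - 188)*(-66) = -172*(-66) = 11352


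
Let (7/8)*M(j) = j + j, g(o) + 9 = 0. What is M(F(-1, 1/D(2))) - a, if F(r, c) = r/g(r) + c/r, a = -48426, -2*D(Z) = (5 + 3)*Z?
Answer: 3050872/63 ≈ 48427.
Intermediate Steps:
D(Z) = -4*Z (D(Z) = -(5 + 3)*Z/2 = -4*Z)
g(o) = -9 (g(o) = -9 + 0 = -9)
F(r, c) = -r/9 + c/r (F(r, c) = r/(-9) + c/r = r*(-⅑) + c/r = -r/9 + c/r)
M(j) = 16*j/7 (M(j) = 8*(j + j)/7 = 8*(2*j)/7 = 16*j/7)
M(F(-1, 1/D(2))) - a = 16*(-⅑*(-1) + 1/(-4*2*(-1)))/7 - 1*(-48426) = 16*(⅑ - 1/(-8))/7 + 48426 = 16*(⅑ - ⅛*(-1))/7 + 48426 = 16*(⅑ + ⅛)/7 + 48426 = (16/7)*(17/72) + 48426 = 34/63 + 48426 = 3050872/63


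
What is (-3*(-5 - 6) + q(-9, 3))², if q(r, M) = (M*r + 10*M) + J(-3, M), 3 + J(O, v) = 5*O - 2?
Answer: 256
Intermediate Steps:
J(O, v) = -5 + 5*O (J(O, v) = -3 + (5*O - 2) = -3 + (-2 + 5*O) = -5 + 5*O)
q(r, M) = -20 + 10*M + M*r (q(r, M) = (M*r + 10*M) + (-5 + 5*(-3)) = (10*M + M*r) + (-5 - 15) = (10*M + M*r) - 20 = -20 + 10*M + M*r)
(-3*(-5 - 6) + q(-9, 3))² = (-3*(-5 - 6) + (-20 + 10*3 + 3*(-9)))² = (-3*(-11) + (-20 + 30 - 27))² = (33 - 17)² = 16² = 256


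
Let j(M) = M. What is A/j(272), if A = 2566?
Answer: 1283/136 ≈ 9.4338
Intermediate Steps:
A/j(272) = 2566/272 = 2566*(1/272) = 1283/136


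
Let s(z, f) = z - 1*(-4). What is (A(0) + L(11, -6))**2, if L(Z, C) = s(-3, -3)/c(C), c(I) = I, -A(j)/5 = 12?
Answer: 130321/36 ≈ 3620.0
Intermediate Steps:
A(j) = -60 (A(j) = -5*12 = -60)
s(z, f) = 4 + z (s(z, f) = z + 4 = 4 + z)
L(Z, C) = 1/C (L(Z, C) = (4 - 3)/C = 1/C)
(A(0) + L(11, -6))**2 = (-60 + 1/(-6))**2 = (-60 - 1/6)**2 = (-361/6)**2 = 130321/36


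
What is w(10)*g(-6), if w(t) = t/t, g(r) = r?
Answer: -6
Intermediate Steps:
w(t) = 1
w(10)*g(-6) = 1*(-6) = -6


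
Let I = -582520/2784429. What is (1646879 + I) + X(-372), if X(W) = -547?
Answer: 4584093981908/2784429 ≈ 1.6463e+6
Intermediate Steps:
I = -582520/2784429 (I = -582520*1/2784429 = -582520/2784429 ≈ -0.20921)
(1646879 + I) + X(-372) = (1646879 - 582520/2784429) - 547 = 4585617064571/2784429 - 547 = 4584093981908/2784429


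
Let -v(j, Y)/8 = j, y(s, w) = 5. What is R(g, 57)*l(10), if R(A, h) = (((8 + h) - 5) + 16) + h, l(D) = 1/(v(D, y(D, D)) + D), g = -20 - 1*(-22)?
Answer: -19/10 ≈ -1.9000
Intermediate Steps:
v(j, Y) = -8*j
g = 2 (g = -20 + 22 = 2)
l(D) = -1/(7*D) (l(D) = 1/(-8*D + D) = 1/(-7*D) = -1/(7*D))
R(A, h) = 19 + 2*h (R(A, h) = ((3 + h) + 16) + h = (19 + h) + h = 19 + 2*h)
R(g, 57)*l(10) = (19 + 2*57)*(-1/7/10) = (19 + 114)*(-1/7*1/10) = 133*(-1/70) = -19/10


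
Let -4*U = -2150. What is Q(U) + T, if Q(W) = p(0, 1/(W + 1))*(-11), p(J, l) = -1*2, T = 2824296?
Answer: 2824318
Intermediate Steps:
p(J, l) = -2
U = 1075/2 (U = -¼*(-2150) = 1075/2 ≈ 537.50)
Q(W) = 22 (Q(W) = -2*(-11) = 22)
Q(U) + T = 22 + 2824296 = 2824318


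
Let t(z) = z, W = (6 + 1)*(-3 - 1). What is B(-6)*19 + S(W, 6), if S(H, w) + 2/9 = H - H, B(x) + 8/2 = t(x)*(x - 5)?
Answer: 10600/9 ≈ 1177.8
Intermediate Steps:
W = -28 (W = 7*(-4) = -28)
B(x) = -4 + x*(-5 + x) (B(x) = -4 + x*(x - 5) = -4 + x*(-5 + x))
S(H, w) = -2/9 (S(H, w) = -2/9 + (H - H) = -2/9 + 0 = -2/9)
B(-6)*19 + S(W, 6) = (-4 + (-6)² - 5*(-6))*19 - 2/9 = (-4 + 36 + 30)*19 - 2/9 = 62*19 - 2/9 = 1178 - 2/9 = 10600/9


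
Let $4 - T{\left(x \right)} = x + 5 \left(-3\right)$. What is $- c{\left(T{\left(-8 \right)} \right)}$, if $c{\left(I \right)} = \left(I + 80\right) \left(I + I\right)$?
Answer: $-5778$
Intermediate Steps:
$T{\left(x \right)} = 19 - x$ ($T{\left(x \right)} = 4 - \left(x + 5 \left(-3\right)\right) = 4 - \left(x - 15\right) = 4 - \left(-15 + x\right) = 19 - x$)
$c{\left(I \right)} = 2 I \left(80 + I\right)$ ($c{\left(I \right)} = \left(80 + I\right) 2 I = 2 I \left(80 + I\right)$)
$- c{\left(T{\left(-8 \right)} \right)} = - 2 \left(19 - -8\right) \left(80 + \left(19 - -8\right)\right) = - 2 \left(19 + 8\right) \left(80 + \left(19 + 8\right)\right) = - 2 \cdot 27 \left(80 + 27\right) = - 2 \cdot 27 \cdot 107 = \left(-1\right) 5778 = -5778$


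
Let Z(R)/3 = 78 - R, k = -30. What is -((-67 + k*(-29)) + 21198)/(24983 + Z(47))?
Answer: -22001/25076 ≈ -0.87737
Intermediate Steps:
Z(R) = 234 - 3*R (Z(R) = 3*(78 - R) = 234 - 3*R)
-((-67 + k*(-29)) + 21198)/(24983 + Z(47)) = -((-67 - 30*(-29)) + 21198)/(24983 + (234 - 3*47)) = -((-67 + 870) + 21198)/(24983 + (234 - 141)) = -(803 + 21198)/(24983 + 93) = -22001/25076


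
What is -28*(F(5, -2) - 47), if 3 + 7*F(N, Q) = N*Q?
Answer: 1368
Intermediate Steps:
F(N, Q) = -3/7 + N*Q/7 (F(N, Q) = -3/7 + (N*Q)/7 = -3/7 + N*Q/7)
-28*(F(5, -2) - 47) = -28*((-3/7 + (⅐)*5*(-2)) - 47) = -28*((-3/7 - 10/7) - 47) = -28*(-13/7 - 47) = -28*(-342/7) = 1368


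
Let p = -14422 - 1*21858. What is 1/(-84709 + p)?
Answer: -1/120989 ≈ -8.2652e-6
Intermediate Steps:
p = -36280 (p = -14422 - 21858 = -36280)
1/(-84709 + p) = 1/(-84709 - 36280) = 1/(-120989) = -1/120989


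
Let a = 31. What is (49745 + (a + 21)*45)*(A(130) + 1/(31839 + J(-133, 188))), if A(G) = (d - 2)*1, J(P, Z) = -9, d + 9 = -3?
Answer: -4642013123/6366 ≈ -7.2919e+5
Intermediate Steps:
d = -12 (d = -9 - 3 = -12)
A(G) = -14 (A(G) = (-12 - 2)*1 = -14*1 = -14)
(49745 + (a + 21)*45)*(A(130) + 1/(31839 + J(-133, 188))) = (49745 + (31 + 21)*45)*(-14 + 1/(31839 - 9)) = (49745 + 52*45)*(-14 + 1/31830) = (49745 + 2340)*(-14 + 1/31830) = 52085*(-445619/31830) = -4642013123/6366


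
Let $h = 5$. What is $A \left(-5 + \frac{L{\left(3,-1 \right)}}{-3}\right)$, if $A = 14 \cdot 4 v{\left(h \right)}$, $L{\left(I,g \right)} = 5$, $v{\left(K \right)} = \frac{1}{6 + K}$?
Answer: $- \frac{1120}{33} \approx -33.939$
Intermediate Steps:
$A = \frac{56}{11}$ ($A = \frac{14 \cdot 4}{6 + 5} = \frac{56}{11} \approx 5.0909$)
$A \left(-5 + \frac{L{\left(3,-1 \right)}}{-3}\right) = \frac{56 \left(-5 + \frac{5}{-3}\right)}{11} = \frac{56 \left(-5 + 5 \left(- \frac{1}{3}\right)\right)}{11} = \frac{56 \left(-5 - \frac{5}{3}\right)}{11} = \frac{56}{11} \left(- \frac{20}{3}\right) = - \frac{1120}{33}$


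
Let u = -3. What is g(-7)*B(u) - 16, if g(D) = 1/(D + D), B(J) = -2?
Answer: -111/7 ≈ -15.857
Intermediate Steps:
g(D) = 1/(2*D)
g(-7)*B(u) - 16 = ((½)/(-7))*(-2) - 16 = ((½)*(-⅐))*(-2) - 16 = -1/14*(-2) - 16 = ⅐ - 16 = -111/7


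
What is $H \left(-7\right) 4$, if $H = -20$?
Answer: $560$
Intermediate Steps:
$H \left(-7\right) 4 = \left(-20\right) \left(-7\right) 4 = 140 \cdot 4 = 560$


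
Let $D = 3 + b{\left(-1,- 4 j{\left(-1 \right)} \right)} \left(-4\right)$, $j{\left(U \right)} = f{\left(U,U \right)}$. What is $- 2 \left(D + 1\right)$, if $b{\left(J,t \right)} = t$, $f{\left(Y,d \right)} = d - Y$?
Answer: $-8$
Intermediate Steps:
$j{\left(U \right)} = 0$ ($j{\left(U \right)} = U - U = 0$)
$D = 3$ ($D = 3 + \left(-4\right) 0 \left(-4\right) = 3 + 0 \left(-4\right) = 3 + 0 = 3$)
$- 2 \left(D + 1\right) = - 2 \left(3 + 1\right) = \left(-2\right) 4 = -8$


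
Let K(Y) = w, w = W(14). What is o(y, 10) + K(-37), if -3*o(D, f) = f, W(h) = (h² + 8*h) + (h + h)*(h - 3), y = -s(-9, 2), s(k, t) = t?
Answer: 1838/3 ≈ 612.67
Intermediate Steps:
y = -2 (y = -1*2 = -2)
W(h) = h² + 8*h + 2*h*(-3 + h) (W(h) = (h² + 8*h) + (2*h)*(-3 + h) = (h² + 8*h) + 2*h*(-3 + h) = h² + 8*h + 2*h*(-3 + h))
w = 616 (w = 14*(2 + 3*14) = 14*(2 + 42) = 14*44 = 616)
o(D, f) = -f/3
K(Y) = 616
o(y, 10) + K(-37) = -⅓*10 + 616 = -10/3 + 616 = 1838/3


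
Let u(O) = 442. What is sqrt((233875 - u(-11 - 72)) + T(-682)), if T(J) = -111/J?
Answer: sqrt(108575366394)/682 ≈ 483.15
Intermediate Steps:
sqrt((233875 - u(-11 - 72)) + T(-682)) = sqrt((233875 - 1*442) - 111/(-682)) = sqrt((233875 - 442) - 111*(-1/682)) = sqrt(233433 + 111/682) = sqrt(159201417/682) = sqrt(108575366394)/682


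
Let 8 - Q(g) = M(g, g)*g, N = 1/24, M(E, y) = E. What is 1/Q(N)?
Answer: 576/4607 ≈ 0.12503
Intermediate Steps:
N = 1/24 ≈ 0.041667
Q(g) = 8 - g**2 (Q(g) = 8 - g*g = 8 - g**2)
1/Q(N) = 1/(8 - (1/24)**2) = 1/(8 - 1*1/576) = 1/(8 - 1/576) = 1/(4607/576) = 576/4607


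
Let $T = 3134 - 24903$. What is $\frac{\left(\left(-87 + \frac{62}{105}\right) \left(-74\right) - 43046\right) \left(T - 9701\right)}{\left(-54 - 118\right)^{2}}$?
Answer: $\frac{1009250243}{25886} \approx 38988.0$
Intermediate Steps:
$T = -21769$
$\frac{\left(\left(-87 + \frac{62}{105}\right) \left(-74\right) - 43046\right) \left(T - 9701\right)}{\left(-54 - 118\right)^{2}} = \frac{\left(\left(-87 + \frac{62}{105}\right) \left(-74\right) - 43046\right) \left(-21769 - 9701\right)}{\left(-54 - 118\right)^{2}} = \frac{\left(\left(-87 + 62 \cdot \frac{1}{105}\right) \left(-74\right) - 43046\right) \left(-31470\right)}{\left(-172\right)^{2}} = \frac{\left(\left(-87 + \frac{62}{105}\right) \left(-74\right) - 43046\right) \left(-31470\right)}{29584} = \left(\left(- \frac{9073}{105}\right) \left(-74\right) - 43046\right) \left(-31470\right) \frac{1}{29584} = \left(\frac{671402}{105} - 43046\right) \left(-31470\right) \frac{1}{29584} = \left(- \frac{3848428}{105}\right) \left(-31470\right) \frac{1}{29584} = \frac{8074001944}{7} \cdot \frac{1}{29584} = \frac{1009250243}{25886}$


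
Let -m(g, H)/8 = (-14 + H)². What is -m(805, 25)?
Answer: 968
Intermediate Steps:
m(g, H) = -8*(-14 + H)²
-m(805, 25) = -(-8)*(-14 + 25)² = -(-8)*11² = -(-8)*121 = -1*(-968) = 968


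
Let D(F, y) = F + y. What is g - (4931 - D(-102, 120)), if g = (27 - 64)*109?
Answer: -8946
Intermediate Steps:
g = -4033 (g = -37*109 = -4033)
g - (4931 - D(-102, 120)) = -4033 - (4931 - (-102 + 120)) = -4033 - (4931 - 1*18) = -4033 - (4931 - 18) = -4033 - 1*4913 = -4033 - 4913 = -8946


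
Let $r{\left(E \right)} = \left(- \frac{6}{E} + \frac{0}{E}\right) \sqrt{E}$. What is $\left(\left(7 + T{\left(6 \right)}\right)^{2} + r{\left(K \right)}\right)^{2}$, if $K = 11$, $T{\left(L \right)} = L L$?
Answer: $\frac{37606847}{11} - \frac{22188 \sqrt{11}}{11} \approx 3.4121 \cdot 10^{6}$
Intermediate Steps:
$T{\left(L \right)} = L^{2}$
$r{\left(E \right)} = - \frac{6}{\sqrt{E}}$ ($r{\left(E \right)} = \left(- \frac{6}{E} + 0\right) \sqrt{E} = - \frac{6}{E} \sqrt{E} = - \frac{6}{\sqrt{E}}$)
$\left(\left(7 + T{\left(6 \right)}\right)^{2} + r{\left(K \right)}\right)^{2} = \left(\left(7 + 6^{2}\right)^{2} - \frac{6}{\sqrt{11}}\right)^{2} = \left(\left(7 + 36\right)^{2} - 6 \frac{\sqrt{11}}{11}\right)^{2} = \left(43^{2} - \frac{6 \sqrt{11}}{11}\right)^{2} = \left(1849 - \frac{6 \sqrt{11}}{11}\right)^{2}$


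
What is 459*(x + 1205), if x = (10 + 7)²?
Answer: 685746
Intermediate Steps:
x = 289 (x = 17² = 289)
459*(x + 1205) = 459*(289 + 1205) = 459*1494 = 685746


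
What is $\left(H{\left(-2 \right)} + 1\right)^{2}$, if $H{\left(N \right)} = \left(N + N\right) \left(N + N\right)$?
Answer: $289$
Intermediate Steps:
$H{\left(N \right)} = 4 N^{2}$ ($H{\left(N \right)} = 2 N 2 N = 4 N^{2}$)
$\left(H{\left(-2 \right)} + 1\right)^{2} = \left(4 \left(-2\right)^{2} + 1\right)^{2} = \left(4 \cdot 4 + 1\right)^{2} = \left(16 + 1\right)^{2} = 17^{2} = 289$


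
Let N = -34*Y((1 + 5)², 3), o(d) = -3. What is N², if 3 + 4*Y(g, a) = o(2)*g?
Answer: 3560769/4 ≈ 8.9019e+5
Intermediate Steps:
Y(g, a) = -¾ - 3*g/4 (Y(g, a) = -¾ + (-3*g)/4 = -¾ - 3*g/4)
N = 1887/2 (N = -34*(-¾ - 3*(1 + 5)²/4) = -34*(-¾ - ¾*6²) = -34*(-¾ - ¾*36) = -34*(-¾ - 27) = -34*(-111/4) = 1887/2 ≈ 943.50)
N² = (1887/2)² = 3560769/4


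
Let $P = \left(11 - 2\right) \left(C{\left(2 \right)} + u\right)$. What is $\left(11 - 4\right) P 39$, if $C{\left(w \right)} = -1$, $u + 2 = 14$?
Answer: $27027$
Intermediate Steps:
$u = 12$ ($u = -2 + 14 = 12$)
$P = 99$ ($P = \left(11 - 2\right) \left(-1 + 12\right) = 9 \cdot 11 = 99$)
$\left(11 - 4\right) P 39 = \left(11 - 4\right) 99 \cdot 39 = 7 \cdot 99 \cdot 39 = 693 \cdot 39 = 27027$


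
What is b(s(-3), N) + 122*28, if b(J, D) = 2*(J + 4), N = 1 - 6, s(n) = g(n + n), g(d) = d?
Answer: 3412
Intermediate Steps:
s(n) = 2*n (s(n) = n + n = 2*n)
N = -5
b(J, D) = 8 + 2*J (b(J, D) = 2*(4 + J) = 8 + 2*J)
b(s(-3), N) + 122*28 = (8 + 2*(2*(-3))) + 122*28 = (8 + 2*(-6)) + 3416 = (8 - 12) + 3416 = -4 + 3416 = 3412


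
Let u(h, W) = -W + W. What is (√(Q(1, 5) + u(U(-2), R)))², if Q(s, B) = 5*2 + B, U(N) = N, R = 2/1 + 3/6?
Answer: 15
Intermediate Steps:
R = 5/2 (R = 2*1 + 3*(⅙) = 2 + ½ = 5/2 ≈ 2.5000)
Q(s, B) = 10 + B
u(h, W) = 0
(√(Q(1, 5) + u(U(-2), R)))² = (√((10 + 5) + 0))² = (√(15 + 0))² = (√15)² = 15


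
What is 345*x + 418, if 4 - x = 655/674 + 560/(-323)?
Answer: 448655071/217702 ≈ 2060.9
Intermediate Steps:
x = 1036683/217702 (x = 4 - (655/674 + 560/(-323)) = 4 - (655*(1/674) + 560*(-1/323)) = 4 - (655/674 - 560/323) = 4 - 1*(-165875/217702) = 4 + 165875/217702 = 1036683/217702 ≈ 4.7619)
345*x + 418 = 345*(1036683/217702) + 418 = 357655635/217702 + 418 = 448655071/217702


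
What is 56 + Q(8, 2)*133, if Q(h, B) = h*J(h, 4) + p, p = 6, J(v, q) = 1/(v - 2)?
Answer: 3094/3 ≈ 1031.3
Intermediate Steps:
J(v, q) = 1/(-2 + v)
Q(h, B) = 6 + h/(-2 + h) (Q(h, B) = h/(-2 + h) + 6 = 6 + h/(-2 + h))
56 + Q(8, 2)*133 = 56 + ((-12 + 7*8)/(-2 + 8))*133 = 56 + ((-12 + 56)/6)*133 = 56 + ((⅙)*44)*133 = 56 + (22/3)*133 = 56 + 2926/3 = 3094/3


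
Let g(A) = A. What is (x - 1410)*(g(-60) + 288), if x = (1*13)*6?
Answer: -303696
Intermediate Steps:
x = 78 (x = 13*6 = 78)
(x - 1410)*(g(-60) + 288) = (78 - 1410)*(-60 + 288) = -1332*228 = -303696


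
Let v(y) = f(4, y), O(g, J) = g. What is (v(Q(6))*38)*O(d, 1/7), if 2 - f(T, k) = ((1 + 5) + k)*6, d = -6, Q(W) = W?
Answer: 15960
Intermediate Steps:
f(T, k) = -34 - 6*k (f(T, k) = 2 - ((1 + 5) + k)*6 = 2 - (6 + k)*6 = 2 - (36 + 6*k) = 2 + (-36 - 6*k) = -34 - 6*k)
v(y) = -34 - 6*y
(v(Q(6))*38)*O(d, 1/7) = ((-34 - 6*6)*38)*(-6) = ((-34 - 36)*38)*(-6) = -70*38*(-6) = -2660*(-6) = 15960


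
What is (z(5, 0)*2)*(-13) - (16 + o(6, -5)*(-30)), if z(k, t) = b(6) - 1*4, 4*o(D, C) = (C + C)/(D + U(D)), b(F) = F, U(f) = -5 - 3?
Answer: -61/2 ≈ -30.500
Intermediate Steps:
U(f) = -8
o(D, C) = C/(2*(-8 + D)) (o(D, C) = ((C + C)/(D - 8))/4 = ((2*C)/(-8 + D))/4 = (2*C/(-8 + D))/4 = C/(2*(-8 + D)))
z(k, t) = 2 (z(k, t) = 6 - 1*4 = 6 - 4 = 2)
(z(5, 0)*2)*(-13) - (16 + o(6, -5)*(-30)) = (2*2)*(-13) - (16 + ((½)*(-5)/(-8 + 6))*(-30)) = 4*(-13) - (16 + ((½)*(-5)/(-2))*(-30)) = -52 - (16 + ((½)*(-5)*(-½))*(-30)) = -52 - (16 + (5/4)*(-30)) = -52 - (16 - 75/2) = -52 - 1*(-43/2) = -52 + 43/2 = -61/2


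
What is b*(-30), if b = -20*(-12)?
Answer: -7200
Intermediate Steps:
b = 240 (b = -4*(-60) = 240)
b*(-30) = 240*(-30) = -7200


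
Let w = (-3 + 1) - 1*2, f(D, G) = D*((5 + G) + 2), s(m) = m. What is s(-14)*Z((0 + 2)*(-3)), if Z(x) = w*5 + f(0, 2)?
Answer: 280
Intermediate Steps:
f(D, G) = D*(7 + G)
w = -4 (w = -2 - 2 = -4)
Z(x) = -20 (Z(x) = -4*5 + 0*(7 + 2) = -20 + 0*9 = -20 + 0 = -20)
s(-14)*Z((0 + 2)*(-3)) = -14*(-20) = 280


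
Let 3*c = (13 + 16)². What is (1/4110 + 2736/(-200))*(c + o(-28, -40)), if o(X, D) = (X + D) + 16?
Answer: -281119/90 ≈ -3123.5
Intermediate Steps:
c = 841/3 (c = (13 + 16)²/3 = (⅓)*29² = (⅓)*841 = 841/3 ≈ 280.33)
o(X, D) = 16 + D + X (o(X, D) = (D + X) + 16 = 16 + D + X)
(1/4110 + 2736/(-200))*(c + o(-28, -40)) = (1/4110 + 2736/(-200))*(841/3 + (16 - 40 - 28)) = (1/4110 + 2736*(-1/200))*(841/3 - 52) = (1/4110 - 342/25)*(685/3) = -281119/20550*685/3 = -281119/90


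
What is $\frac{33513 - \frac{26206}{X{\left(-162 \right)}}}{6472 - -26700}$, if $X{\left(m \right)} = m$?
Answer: $\frac{681914}{671733} \approx 1.0152$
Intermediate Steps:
$\frac{33513 - \frac{26206}{X{\left(-162 \right)}}}{6472 - -26700} = \frac{33513 - \frac{26206}{-162}}{6472 - -26700} = \frac{33513 - - \frac{13103}{81}}{6472 + 26700} = \frac{33513 + \frac{13103}{81}}{33172} = \frac{2727656}{81} \cdot \frac{1}{33172} = \frac{681914}{671733}$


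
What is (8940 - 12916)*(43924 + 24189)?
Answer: -270817288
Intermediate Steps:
(8940 - 12916)*(43924 + 24189) = -3976*68113 = -270817288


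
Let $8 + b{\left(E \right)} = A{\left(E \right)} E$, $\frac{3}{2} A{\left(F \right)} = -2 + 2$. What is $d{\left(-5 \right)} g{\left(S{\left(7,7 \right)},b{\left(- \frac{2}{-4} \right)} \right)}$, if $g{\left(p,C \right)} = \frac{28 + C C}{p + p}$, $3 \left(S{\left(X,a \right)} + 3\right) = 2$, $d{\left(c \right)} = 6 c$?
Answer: $\frac{4140}{7} \approx 591.43$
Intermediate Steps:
$A{\left(F \right)} = 0$ ($A{\left(F \right)} = \frac{2 \left(-2 + 2\right)}{3} = \frac{2}{3} \cdot 0 = 0$)
$S{\left(X,a \right)} = - \frac{7}{3}$ ($S{\left(X,a \right)} = -3 + \frac{1}{3} \cdot 2 = -3 + \frac{2}{3} = - \frac{7}{3}$)
$b{\left(E \right)} = -8$ ($b{\left(E \right)} = -8 + 0 E = -8 + 0 = -8$)
$g{\left(p,C \right)} = \frac{28 + C^{2}}{2 p}$
$d{\left(-5 \right)} g{\left(S{\left(7,7 \right)},b{\left(- \frac{2}{-4} \right)} \right)} = 6 \left(-5\right) \frac{28 + \left(-8\right)^{2}}{2 \left(- \frac{7}{3}\right)} = - 30 \cdot \frac{1}{2} \left(- \frac{3}{7}\right) \left(28 + 64\right) = - 30 \cdot \frac{1}{2} \left(- \frac{3}{7}\right) 92 = \left(-30\right) \left(- \frac{138}{7}\right) = \frac{4140}{7}$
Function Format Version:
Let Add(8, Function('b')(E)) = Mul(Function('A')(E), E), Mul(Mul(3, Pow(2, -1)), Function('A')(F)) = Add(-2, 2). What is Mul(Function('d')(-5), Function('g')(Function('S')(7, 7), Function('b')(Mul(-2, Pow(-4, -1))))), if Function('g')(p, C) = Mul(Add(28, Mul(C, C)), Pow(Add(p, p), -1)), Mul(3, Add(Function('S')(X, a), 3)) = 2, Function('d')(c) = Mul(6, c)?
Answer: Rational(4140, 7) ≈ 591.43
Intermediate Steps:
Function('A')(F) = 0 (Function('A')(F) = Mul(Rational(2, 3), Add(-2, 2)) = Mul(Rational(2, 3), 0) = 0)
Function('S')(X, a) = Rational(-7, 3) (Function('S')(X, a) = Add(-3, Mul(Rational(1, 3), 2)) = Add(-3, Rational(2, 3)) = Rational(-7, 3))
Function('b')(E) = -8 (Function('b')(E) = Add(-8, Mul(0, E)) = Add(-8, 0) = -8)
Function('g')(p, C) = Mul(Rational(1, 2), Pow(p, -1), Add(28, Pow(C, 2))) (Function('g')(p, C) = Mul(Add(28, Pow(C, 2)), Pow(Mul(2, p), -1)) = Mul(Add(28, Pow(C, 2)), Mul(Rational(1, 2), Pow(p, -1))) = Mul(Rational(1, 2), Pow(p, -1), Add(28, Pow(C, 2))))
Mul(Function('d')(-5), Function('g')(Function('S')(7, 7), Function('b')(Mul(-2, Pow(-4, -1))))) = Mul(Mul(6, -5), Mul(Rational(1, 2), Pow(Rational(-7, 3), -1), Add(28, Pow(-8, 2)))) = Mul(-30, Mul(Rational(1, 2), Rational(-3, 7), Add(28, 64))) = Mul(-30, Mul(Rational(1, 2), Rational(-3, 7), 92)) = Mul(-30, Rational(-138, 7)) = Rational(4140, 7)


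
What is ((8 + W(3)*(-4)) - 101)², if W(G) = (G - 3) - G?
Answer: 6561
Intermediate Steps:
W(G) = -3 (W(G) = (-3 + G) - G = -3)
((8 + W(3)*(-4)) - 101)² = ((8 - 3*(-4)) - 101)² = ((8 + 12) - 101)² = (20 - 101)² = (-81)² = 6561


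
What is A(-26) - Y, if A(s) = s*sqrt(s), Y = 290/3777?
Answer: -290/3777 - 26*I*sqrt(26) ≈ -0.076781 - 132.57*I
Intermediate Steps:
Y = 290/3777 (Y = 290*(1/3777) = 290/3777 ≈ 0.076781)
A(s) = s**(3/2)
A(-26) - Y = (-26)**(3/2) - 1*290/3777 = -26*I*sqrt(26) - 290/3777 = -290/3777 - 26*I*sqrt(26)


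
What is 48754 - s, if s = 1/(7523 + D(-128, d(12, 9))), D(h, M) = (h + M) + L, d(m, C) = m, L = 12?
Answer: 361705925/7419 ≈ 48754.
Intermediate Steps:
D(h, M) = 12 + M + h (D(h, M) = (h + M) + 12 = (M + h) + 12 = 12 + M + h)
s = 1/7419 (s = 1/(7523 + (12 + 12 - 128)) = 1/(7523 - 104) = 1/7419 ≈ 0.00013479)
48754 - s = 48754 - 1*1/7419 = 48754 - 1/7419 = 361705925/7419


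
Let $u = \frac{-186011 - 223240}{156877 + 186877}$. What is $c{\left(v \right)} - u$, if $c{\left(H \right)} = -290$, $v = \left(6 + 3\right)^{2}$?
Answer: $- \frac{99279409}{343754} \approx -288.81$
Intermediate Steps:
$v = 81$ ($v = 9^{2} = 81$)
$u = - \frac{409251}{343754} \approx -1.1905$
$c{\left(v \right)} - u = -290 - - \frac{409251}{343754} = -290 + \frac{409251}{343754} = - \frac{99279409}{343754}$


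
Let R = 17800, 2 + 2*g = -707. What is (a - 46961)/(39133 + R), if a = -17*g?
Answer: -81869/113866 ≈ -0.71899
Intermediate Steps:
g = -709/2 (g = -1 + (½)*(-707) = -1 - 707/2 = -709/2 ≈ -354.50)
a = 12053/2 (a = -17*(-709/2) = 12053/2 ≈ 6026.5)
(a - 46961)/(39133 + R) = (12053/2 - 46961)/(39133 + 17800) = -81869/2/56933 = -81869/2*1/56933 = -81869/113866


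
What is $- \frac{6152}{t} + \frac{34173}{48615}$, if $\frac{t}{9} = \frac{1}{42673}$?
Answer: $- \frac{4254206114161}{145845} \approx -2.9169 \cdot 10^{7}$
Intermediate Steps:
$t = \frac{9}{42673} \approx 0.00021091$
$- \frac{6152}{t} + \frac{34173}{48615} = - \frac{6152}{\frac{9}{42673}} + \frac{34173}{48615} = \left(-6152\right) \frac{42673}{9} + 34173 \cdot \frac{1}{48615} = - \frac{262524296}{9} + \frac{11391}{16205} = - \frac{4254206114161}{145845}$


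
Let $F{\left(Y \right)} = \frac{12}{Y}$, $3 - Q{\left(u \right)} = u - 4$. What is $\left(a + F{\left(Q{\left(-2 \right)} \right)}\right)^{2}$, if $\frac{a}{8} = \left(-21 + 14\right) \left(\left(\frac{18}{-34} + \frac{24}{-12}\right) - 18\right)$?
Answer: $\frac{3445690000}{2601} \approx 1.3248 \cdot 10^{6}$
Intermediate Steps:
$Q{\left(u \right)} = 7 - u$ ($Q{\left(u \right)} = 3 - \left(u - 4\right) = 3 - \left(-4 + u\right) = 7 - u$)
$a = \frac{19544}{17}$ ($a = 8 \left(-21 + 14\right) \left(\left(\frac{18}{-34} + \frac{24}{-12}\right) - 18\right) = 8 \left(- 7 \left(\left(18 \left(- \frac{1}{34}\right) + 24 \left(- \frac{1}{12}\right)\right) - 18\right)\right) = 8 \left(- 7 \left(\left(- \frac{9}{17} - 2\right) - 18\right)\right) = 8 \left(- 7 \left(- \frac{43}{17} - 18\right)\right) = 8 \left(\left(-7\right) \left(- \frac{349}{17}\right)\right) = 8 \cdot \frac{2443}{17} = \frac{19544}{17} \approx 1149.6$)
$\left(a + F{\left(Q{\left(-2 \right)} \right)}\right)^{2} = \left(\frac{19544}{17} + \frac{12}{7 - -2}\right)^{2} = \left(\frac{19544}{17} + \frac{12}{7 + 2}\right)^{2} = \left(\frac{19544}{17} + \frac{12}{9}\right)^{2} = \left(\frac{19544}{17} + 12 \cdot \frac{1}{9}\right)^{2} = \left(\frac{19544}{17} + \frac{4}{3}\right)^{2} = \left(\frac{58700}{51}\right)^{2} = \frac{3445690000}{2601}$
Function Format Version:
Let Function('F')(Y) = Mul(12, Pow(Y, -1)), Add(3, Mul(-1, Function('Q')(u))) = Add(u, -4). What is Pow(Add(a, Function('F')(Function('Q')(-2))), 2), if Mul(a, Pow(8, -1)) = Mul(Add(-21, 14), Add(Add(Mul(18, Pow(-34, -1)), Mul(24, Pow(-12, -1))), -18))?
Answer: Rational(3445690000, 2601) ≈ 1.3248e+6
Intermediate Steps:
Function('Q')(u) = Add(7, Mul(-1, u)) (Function('Q')(u) = Add(3, Mul(-1, Add(u, -4))) = Add(3, Mul(-1, Add(-4, u))) = Add(3, Add(4, Mul(-1, u))) = Add(7, Mul(-1, u)))
a = Rational(19544, 17) (a = Mul(8, Mul(Add(-21, 14), Add(Add(Mul(18, Pow(-34, -1)), Mul(24, Pow(-12, -1))), -18))) = Mul(8, Mul(-7, Add(Add(Mul(18, Rational(-1, 34)), Mul(24, Rational(-1, 12))), -18))) = Mul(8, Mul(-7, Add(Add(Rational(-9, 17), -2), -18))) = Mul(8, Mul(-7, Add(Rational(-43, 17), -18))) = Mul(8, Mul(-7, Rational(-349, 17))) = Mul(8, Rational(2443, 17)) = Rational(19544, 17) ≈ 1149.6)
Pow(Add(a, Function('F')(Function('Q')(-2))), 2) = Pow(Add(Rational(19544, 17), Mul(12, Pow(Add(7, Mul(-1, -2)), -1))), 2) = Pow(Add(Rational(19544, 17), Mul(12, Pow(Add(7, 2), -1))), 2) = Pow(Add(Rational(19544, 17), Mul(12, Pow(9, -1))), 2) = Pow(Add(Rational(19544, 17), Mul(12, Rational(1, 9))), 2) = Pow(Add(Rational(19544, 17), Rational(4, 3)), 2) = Pow(Rational(58700, 51), 2) = Rational(3445690000, 2601)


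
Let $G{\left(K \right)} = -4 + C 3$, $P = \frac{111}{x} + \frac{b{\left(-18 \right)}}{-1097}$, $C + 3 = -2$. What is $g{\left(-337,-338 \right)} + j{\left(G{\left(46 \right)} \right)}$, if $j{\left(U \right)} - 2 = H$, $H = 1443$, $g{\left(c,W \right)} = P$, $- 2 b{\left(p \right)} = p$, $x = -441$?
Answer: $\frac{232977343}{161259} \approx 1444.7$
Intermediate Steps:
$C = -5$ ($C = -3 - 2 = -5$)
$b{\left(p \right)} = - \frac{p}{2}$
$P = - \frac{41912}{161259}$ ($P = \frac{111}{-441} + \frac{\left(- \frac{1}{2}\right) \left(-18\right)}{-1097} = 111 \left(- \frac{1}{441}\right) + 9 \left(- \frac{1}{1097}\right) = - \frac{37}{147} - \frac{9}{1097} = - \frac{41912}{161259} \approx -0.2599$)
$g{\left(c,W \right)} = - \frac{41912}{161259}$
$G{\left(K \right)} = -19$ ($G{\left(K \right)} = -4 - 15 = -19$)
$j{\left(U \right)} = 1445$ ($j{\left(U \right)} = 2 + 1443 = 1445$)
$g{\left(-337,-338 \right)} + j{\left(G{\left(46 \right)} \right)} = - \frac{41912}{161259} + 1445 = \frac{232977343}{161259}$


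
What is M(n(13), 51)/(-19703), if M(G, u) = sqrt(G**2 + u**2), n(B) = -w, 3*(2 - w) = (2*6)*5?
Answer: -15*sqrt(13)/19703 ≈ -0.0027449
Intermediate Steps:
w = -18 (w = 2 - 2*6*5/3 = 2 - 4*5 = 2 - 1/3*60 = 2 - 20 = -18)
n(B) = 18 (n(B) = -1*(-18) = 18)
M(n(13), 51)/(-19703) = sqrt(18**2 + 51**2)/(-19703) = sqrt(324 + 2601)*(-1/19703) = sqrt(2925)*(-1/19703) = (15*sqrt(13))*(-1/19703) = -15*sqrt(13)/19703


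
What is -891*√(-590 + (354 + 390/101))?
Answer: -891*I*√2368046/101 ≈ -13575.0*I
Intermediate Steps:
-891*√(-590 + (354 + 390/101)) = -891*√(-590 + 36144/101) = -891*I*√2368046/101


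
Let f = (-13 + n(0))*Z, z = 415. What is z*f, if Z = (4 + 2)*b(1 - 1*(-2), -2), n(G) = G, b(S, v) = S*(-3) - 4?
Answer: 420810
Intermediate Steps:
b(S, v) = -4 - 3*S (b(S, v) = -3*S - 4 = -4 - 3*S)
Z = -78 (Z = (4 + 2)*(-4 - 3*(1 - 1*(-2))) = 6*(-4 - 3*(1 + 2)) = 6*(-4 - 3*3) = 6*(-4 - 9) = 6*(-13) = -78)
f = 1014 (f = (-13 + 0)*(-78) = -13*(-78) = 1014)
z*f = 415*1014 = 420810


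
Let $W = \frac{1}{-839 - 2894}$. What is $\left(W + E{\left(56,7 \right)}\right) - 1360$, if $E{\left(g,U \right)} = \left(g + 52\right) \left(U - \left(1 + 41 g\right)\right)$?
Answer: $- \frac{928322441}{3733} \approx -2.4868 \cdot 10^{5}$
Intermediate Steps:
$W = - \frac{1}{3733}$ ($W = \frac{1}{-3733} = - \frac{1}{3733} \approx -0.00026788$)
$E{\left(g,U \right)} = \left(52 + g\right) \left(-1 + U - 41 g\right)$ ($E{\left(g,U \right)} = \left(52 + g\right) \left(U - \left(1 + 41 g\right)\right) = \left(52 + g\right) \left(-1 + U - 41 g\right)$)
$\left(W + E{\left(56,7 \right)}\right) - 1360 = \left(- \frac{1}{3733} - \left(118744 + 128576\right)\right) - 1360 = \left(- \frac{1}{3733} - 247320\right) - 1360 = - \frac{923245561}{3733} - 1360 = - \frac{928322441}{3733}$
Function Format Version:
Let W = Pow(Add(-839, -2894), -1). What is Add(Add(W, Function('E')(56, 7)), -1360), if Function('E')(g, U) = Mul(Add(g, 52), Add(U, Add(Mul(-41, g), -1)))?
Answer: Rational(-928322441, 3733) ≈ -2.4868e+5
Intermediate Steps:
W = Rational(-1, 3733) (W = Pow(-3733, -1) = Rational(-1, 3733) ≈ -0.00026788)
Function('E')(g, U) = Mul(Add(52, g), Add(-1, U, Mul(-41, g))) (Function('E')(g, U) = Mul(Add(52, g), Add(U, Add(-1, Mul(-41, g)))) = Mul(Add(52, g), Add(-1, U, Mul(-41, g))))
Add(Add(W, Function('E')(56, 7)), -1360) = Add(Add(Rational(-1, 3733), Add(-52, Mul(-2133, 56), Mul(-41, Pow(56, 2)), Mul(52, 7), Mul(7, 56))), -1360) = Add(Add(Rational(-1, 3733), Add(-52, -119448, Mul(-41, 3136), 364, 392)), -1360) = Add(Add(Rational(-1, 3733), Add(-52, -119448, -128576, 364, 392)), -1360) = Add(Add(Rational(-1, 3733), -247320), -1360) = Add(Rational(-923245561, 3733), -1360) = Rational(-928322441, 3733)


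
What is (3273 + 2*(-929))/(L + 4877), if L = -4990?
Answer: -1415/113 ≈ -12.522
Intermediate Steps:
(3273 + 2*(-929))/(L + 4877) = (3273 + 2*(-929))/(-4990 + 4877) = (3273 - 1858)/(-113) = 1415*(-1/113) = -1415/113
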